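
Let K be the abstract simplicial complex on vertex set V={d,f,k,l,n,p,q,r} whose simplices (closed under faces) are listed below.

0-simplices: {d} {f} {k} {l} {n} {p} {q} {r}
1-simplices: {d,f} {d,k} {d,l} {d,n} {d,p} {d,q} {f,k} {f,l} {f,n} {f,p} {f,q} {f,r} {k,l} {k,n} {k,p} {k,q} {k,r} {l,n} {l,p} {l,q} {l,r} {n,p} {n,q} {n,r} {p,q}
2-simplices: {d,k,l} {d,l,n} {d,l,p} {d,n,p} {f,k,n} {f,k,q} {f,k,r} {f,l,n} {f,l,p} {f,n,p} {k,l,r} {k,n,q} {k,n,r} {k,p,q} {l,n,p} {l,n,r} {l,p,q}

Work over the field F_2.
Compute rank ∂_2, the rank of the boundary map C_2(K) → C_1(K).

rank∂_2=15

n_0=8 n_1=25 n_2=17  [Z2]
∂1: piv[df,dk,dl,dn,dp,dq,fr] rk=7  ker:fk,fl,fn,fp,fq,kl,kn,kp,kq,kr,ln,lp,lq,lr,np,nq,nr,pq
∂2: piv[dkl,dln,dlp,dnp,fkn,fkq,fkr,fln,flp,klr,knq,knr,kpq,lnr,lpq] rk=15  ker:fnp,lnp
rk∂_2=15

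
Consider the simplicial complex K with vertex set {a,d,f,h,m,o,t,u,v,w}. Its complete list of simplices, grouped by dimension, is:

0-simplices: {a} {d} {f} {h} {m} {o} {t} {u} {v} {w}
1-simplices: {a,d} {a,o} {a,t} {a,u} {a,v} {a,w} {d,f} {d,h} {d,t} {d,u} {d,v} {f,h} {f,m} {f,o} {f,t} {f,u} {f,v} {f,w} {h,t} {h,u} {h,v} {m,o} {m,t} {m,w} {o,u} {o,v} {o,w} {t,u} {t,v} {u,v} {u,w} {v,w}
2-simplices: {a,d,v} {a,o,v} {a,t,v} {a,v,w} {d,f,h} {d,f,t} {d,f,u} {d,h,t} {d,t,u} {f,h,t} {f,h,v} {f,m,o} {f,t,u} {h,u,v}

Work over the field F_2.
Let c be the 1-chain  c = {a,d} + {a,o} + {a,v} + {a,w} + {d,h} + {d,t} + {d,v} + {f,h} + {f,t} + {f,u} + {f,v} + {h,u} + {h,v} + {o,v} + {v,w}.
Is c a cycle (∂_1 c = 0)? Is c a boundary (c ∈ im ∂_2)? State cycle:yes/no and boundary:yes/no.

n_0=10 n_1=32 n_2=14  [Z2]
∂1: piv[ad,ao,at,au,av,aw,df,dh,fm] rk=9  ker:dt,du,dv,fh,fo,ft,fu,fv,fw,ht,hu,hv,mo,mt,mw,ou,ov,ow,tu,tv,uv,uw,vw
∂2: piv[adv,aov,atv,avw,dfh,dft,dfu,dht,dtu,fhv,fmo,huv] rk=12  ker:fht,ftu
∂1c = 0
c vs im∂2: residual ≠ 0 ⇒ not boundary

cycle:yes boundary:no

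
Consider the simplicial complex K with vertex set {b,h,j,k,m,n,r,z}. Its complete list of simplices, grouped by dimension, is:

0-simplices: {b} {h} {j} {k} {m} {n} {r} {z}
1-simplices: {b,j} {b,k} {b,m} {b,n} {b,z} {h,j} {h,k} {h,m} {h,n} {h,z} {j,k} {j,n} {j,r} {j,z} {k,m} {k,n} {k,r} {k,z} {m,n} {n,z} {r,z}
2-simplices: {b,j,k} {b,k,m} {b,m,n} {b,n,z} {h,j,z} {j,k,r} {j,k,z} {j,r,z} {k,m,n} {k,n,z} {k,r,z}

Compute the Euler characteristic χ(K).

χ(K)=-2

n_0=8 n_1=21 n_2=11
χ=+8−21+11=-2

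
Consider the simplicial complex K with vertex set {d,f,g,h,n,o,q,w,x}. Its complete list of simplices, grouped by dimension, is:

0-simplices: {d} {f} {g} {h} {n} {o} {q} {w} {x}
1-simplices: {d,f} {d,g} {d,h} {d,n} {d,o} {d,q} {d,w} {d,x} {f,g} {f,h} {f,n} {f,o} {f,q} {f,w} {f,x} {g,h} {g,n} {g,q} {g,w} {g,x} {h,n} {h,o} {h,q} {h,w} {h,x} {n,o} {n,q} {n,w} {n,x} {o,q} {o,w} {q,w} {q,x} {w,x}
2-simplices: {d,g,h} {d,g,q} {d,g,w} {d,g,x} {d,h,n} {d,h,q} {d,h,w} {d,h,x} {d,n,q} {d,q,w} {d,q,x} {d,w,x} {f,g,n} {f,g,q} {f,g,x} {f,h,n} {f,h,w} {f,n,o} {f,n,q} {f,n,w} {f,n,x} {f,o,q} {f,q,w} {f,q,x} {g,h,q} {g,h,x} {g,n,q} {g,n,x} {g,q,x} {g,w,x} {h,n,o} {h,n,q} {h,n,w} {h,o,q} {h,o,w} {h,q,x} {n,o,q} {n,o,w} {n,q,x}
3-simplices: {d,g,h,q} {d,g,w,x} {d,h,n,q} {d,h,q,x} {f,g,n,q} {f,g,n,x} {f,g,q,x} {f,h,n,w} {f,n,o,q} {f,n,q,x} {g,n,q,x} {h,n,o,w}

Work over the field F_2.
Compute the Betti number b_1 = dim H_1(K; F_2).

b_1=2

n_0=9 n_1=34 n_2=39 n_3=12  [Z2]
∂1: piv[df,dg,dh,dn,do,dq,dw,dx] rk=8  ker:fg,fh,fn,fo,fq,fw,fx,gh,gn,gq,gw,gx,hn,ho,hq,hw,hx,no,nq,nw,nx,oq,ow,qw,qx,wx
∂2: piv[dgh,dgq,dgw,dgx,dhn,dhq,dhw,dhx,dnq,dqw,dqx,dwx,fgn,fgq,fgx,fhn,fhw,fno,fnq,fnw,fnx,foq,hno,how] rk=24  ker:fqw,fqx,ghq,ghx,gnq,gnx,gqx,gwx,hnq,hnw,hoq,hqx,noq,now,nqx
∂3: piv[dghq,dgwx,dhnq,dhqx,fgnq,fgnx,fgqx,fhnw,fnoq,fnqx,hnow] rk=11  ker:gnqx
b_1=(34−8)−24=2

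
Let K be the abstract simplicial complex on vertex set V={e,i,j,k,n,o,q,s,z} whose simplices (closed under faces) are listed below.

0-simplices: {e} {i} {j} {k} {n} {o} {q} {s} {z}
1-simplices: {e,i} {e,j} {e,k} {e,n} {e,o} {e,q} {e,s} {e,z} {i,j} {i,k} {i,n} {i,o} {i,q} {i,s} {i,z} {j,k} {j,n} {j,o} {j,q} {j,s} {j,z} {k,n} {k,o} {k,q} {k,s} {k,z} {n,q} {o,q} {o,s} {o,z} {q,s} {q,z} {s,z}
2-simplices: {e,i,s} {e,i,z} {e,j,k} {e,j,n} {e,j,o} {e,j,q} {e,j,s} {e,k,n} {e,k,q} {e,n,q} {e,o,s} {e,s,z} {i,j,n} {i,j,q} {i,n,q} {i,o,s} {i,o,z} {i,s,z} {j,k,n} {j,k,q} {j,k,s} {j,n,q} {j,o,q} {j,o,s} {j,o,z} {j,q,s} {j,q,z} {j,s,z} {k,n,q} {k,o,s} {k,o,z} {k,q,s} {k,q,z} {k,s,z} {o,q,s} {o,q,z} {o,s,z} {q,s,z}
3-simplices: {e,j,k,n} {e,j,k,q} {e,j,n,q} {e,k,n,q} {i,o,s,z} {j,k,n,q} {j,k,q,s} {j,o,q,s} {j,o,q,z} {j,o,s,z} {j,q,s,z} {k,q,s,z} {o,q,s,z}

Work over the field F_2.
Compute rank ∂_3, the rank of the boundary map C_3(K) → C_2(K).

n_0=9 n_1=33 n_2=38 n_3=13  [Z2]
∂1: piv[ei,ej,ek,en,eo,eq,es,ez] rk=8  ker:ij,ik,in,io,iq,is,iz,jk,jn,jo,jq,js,jz,kn,ko,kq,ks,kz,nq,oq,os,oz,qs,qz,sz
∂2: piv[eis,eiz,ejk,ejn,ejo,ejq,ejs,ekn,ekq,enq,eos,esz,ijn,ijq,ios,ioz,jks,joq,joz,jqs,jqz,kos,koz] rk=23  ker:inq,isz,jkn,jkq,jnq,jos,jsz,knq,kqs,kqz,ksz,oqs,oqz,osz,qsz
∂3: piv[ejkn,ejkq,ejnq,eknq,iosz,jkqs,joqs,joqz,josz,jqsz,kqsz] rk=11  ker:jknq,oqsz
rk∂_3=11

rank∂_3=11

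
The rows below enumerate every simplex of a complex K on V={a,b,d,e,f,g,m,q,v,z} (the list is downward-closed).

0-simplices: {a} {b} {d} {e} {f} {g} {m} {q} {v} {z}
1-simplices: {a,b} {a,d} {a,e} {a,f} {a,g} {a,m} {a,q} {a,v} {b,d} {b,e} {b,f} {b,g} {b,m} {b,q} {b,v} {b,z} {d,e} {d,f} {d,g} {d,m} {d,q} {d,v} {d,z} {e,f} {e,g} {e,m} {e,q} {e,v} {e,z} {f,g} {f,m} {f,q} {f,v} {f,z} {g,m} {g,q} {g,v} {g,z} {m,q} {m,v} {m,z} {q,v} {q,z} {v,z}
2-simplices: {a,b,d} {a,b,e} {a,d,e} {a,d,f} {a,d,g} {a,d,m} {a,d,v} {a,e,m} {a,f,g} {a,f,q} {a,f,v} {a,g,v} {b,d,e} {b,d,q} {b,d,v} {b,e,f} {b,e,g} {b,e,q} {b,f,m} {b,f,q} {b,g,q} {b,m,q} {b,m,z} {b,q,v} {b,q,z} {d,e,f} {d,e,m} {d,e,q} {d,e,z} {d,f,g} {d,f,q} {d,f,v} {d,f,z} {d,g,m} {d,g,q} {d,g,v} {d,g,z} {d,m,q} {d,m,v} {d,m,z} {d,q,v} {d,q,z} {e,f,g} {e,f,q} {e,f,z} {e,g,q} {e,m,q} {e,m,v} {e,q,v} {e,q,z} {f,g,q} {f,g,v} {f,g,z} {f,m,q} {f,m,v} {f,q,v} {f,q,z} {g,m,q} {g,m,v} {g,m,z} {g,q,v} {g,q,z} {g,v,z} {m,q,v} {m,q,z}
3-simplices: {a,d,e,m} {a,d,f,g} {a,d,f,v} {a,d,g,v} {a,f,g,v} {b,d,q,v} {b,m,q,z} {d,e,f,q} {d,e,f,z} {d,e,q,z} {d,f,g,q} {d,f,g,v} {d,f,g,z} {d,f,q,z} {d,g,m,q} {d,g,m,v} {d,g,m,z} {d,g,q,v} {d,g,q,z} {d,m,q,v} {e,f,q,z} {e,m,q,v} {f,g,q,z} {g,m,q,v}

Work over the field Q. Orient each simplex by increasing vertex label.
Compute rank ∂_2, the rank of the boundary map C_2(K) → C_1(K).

n_0=10 n_1=44 n_2=65 n_3=24  [Q]
∂1: piv[ab,ad,ae,af,ag,am,aq,av,bz] rk=9  ker:bd,be,bf,bg,bm,bq,bv,de,df,dg,dm,dq,dv,dz,ef,eg,em,eq,ev,ez,fg,fm,fq,fv,fz,gm,gq,gv,gz,mq,mv,mz,qv,qz,vz
∂2: piv[abd,abe,ade,adf,adg,adm,adv,aem,afg,afq,afv,agv,bdq,bdv,bef,beg,beq,bfm,bfq,bgq,bmq,bmz,bqv,bqz,def,dez,dfz,dgm,dgq,dgz,dmq,dmv,dmz,emv,gvz] rk=35  ker:bde,dem,deq,dfg,dfq,dfv,dgv,dqv,dqz,efg,efq,efz,egq,emq,eqv,eqz,fgq,fgv,fgz,fmq,fmv,fqv,fqz,gmq,gmv,gmz,gqv,gqz,mqv,mqz
∂3: piv[adem,adfg,adfv,adgv,afgv,bdqv,bmqz,defq,defz,deqz,dfgq,dfgz,dfqz,dgmq,dgmv,dgmz,dgqv,dgqz,dmqv,emqv] rk=20  ker:dfgv,efqz,fgqz,gmqv
rk∂_2=35

rank∂_2=35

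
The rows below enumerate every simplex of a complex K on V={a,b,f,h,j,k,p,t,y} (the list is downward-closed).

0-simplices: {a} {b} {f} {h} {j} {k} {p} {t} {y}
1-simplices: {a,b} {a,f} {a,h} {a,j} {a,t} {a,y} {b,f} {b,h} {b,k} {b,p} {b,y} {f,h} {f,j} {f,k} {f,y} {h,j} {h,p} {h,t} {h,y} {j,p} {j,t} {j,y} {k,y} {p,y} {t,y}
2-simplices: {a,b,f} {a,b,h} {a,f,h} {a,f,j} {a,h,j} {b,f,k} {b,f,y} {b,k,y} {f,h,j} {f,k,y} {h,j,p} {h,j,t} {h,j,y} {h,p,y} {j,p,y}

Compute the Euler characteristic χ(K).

χ(K)=-1

n_0=9 n_1=25 n_2=15
χ=+9−25+15=-1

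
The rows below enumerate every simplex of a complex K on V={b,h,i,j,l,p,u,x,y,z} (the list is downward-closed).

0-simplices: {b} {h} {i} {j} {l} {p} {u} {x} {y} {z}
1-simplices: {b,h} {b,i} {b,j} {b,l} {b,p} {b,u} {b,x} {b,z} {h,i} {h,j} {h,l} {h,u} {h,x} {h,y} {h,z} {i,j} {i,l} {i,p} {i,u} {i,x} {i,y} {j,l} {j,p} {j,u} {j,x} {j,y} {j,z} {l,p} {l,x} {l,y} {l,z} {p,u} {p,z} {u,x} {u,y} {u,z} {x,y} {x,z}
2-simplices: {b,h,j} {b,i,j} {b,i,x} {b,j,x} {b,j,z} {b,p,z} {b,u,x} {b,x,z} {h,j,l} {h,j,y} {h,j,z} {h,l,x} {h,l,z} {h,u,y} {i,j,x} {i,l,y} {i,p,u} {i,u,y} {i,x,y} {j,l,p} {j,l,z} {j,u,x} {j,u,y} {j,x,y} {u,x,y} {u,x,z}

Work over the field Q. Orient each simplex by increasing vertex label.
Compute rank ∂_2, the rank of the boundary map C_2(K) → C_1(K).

rank∂_2=23

n_0=10 n_1=38 n_2=26  [Q]
∂1: piv[bh,bi,bj,bl,bp,bu,bx,bz,hy] rk=9  ker:hi,hj,hl,hu,hx,hz,ij,il,ip,iu,ix,iy,jl,jp,ju,jx,jy,jz,lp,lx,ly,lz,pu,pz,ux,uy,uz,xy,xz
∂2: piv[bhj,bij,bix,bjx,bjz,bpz,bux,bxz,hjl,hjy,hjz,hlx,hlz,huy,ily,ipu,iuy,ixy,jlp,jux,juy,jxy,uxz] rk=23  ker:ijx,jlz,uxy
rk∂_2=23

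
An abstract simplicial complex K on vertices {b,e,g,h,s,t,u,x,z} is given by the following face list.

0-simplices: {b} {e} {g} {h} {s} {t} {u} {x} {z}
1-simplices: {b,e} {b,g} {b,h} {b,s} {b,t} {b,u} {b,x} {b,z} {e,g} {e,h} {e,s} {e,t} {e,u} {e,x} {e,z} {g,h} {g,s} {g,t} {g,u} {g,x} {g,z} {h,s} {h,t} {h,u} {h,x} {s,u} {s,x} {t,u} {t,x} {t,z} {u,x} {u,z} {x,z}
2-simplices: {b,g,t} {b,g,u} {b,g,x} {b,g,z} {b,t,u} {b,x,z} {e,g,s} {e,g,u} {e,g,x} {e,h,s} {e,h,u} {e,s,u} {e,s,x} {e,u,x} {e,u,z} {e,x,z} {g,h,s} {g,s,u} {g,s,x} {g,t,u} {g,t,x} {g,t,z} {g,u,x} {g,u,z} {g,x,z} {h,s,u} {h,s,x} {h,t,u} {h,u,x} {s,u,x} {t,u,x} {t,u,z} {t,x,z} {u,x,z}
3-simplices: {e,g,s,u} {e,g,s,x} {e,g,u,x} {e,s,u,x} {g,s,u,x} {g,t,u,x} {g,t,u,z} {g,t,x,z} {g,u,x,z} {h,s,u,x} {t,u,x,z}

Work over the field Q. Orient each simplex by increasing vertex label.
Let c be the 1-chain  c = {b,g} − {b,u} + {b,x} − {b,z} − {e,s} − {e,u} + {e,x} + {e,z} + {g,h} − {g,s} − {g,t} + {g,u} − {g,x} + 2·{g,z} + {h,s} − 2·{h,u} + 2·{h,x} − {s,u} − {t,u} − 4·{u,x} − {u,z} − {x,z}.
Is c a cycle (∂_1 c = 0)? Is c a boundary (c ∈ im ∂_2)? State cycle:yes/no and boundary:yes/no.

cycle:yes boundary:yes

n_0=9 n_1=33 n_2=34 n_3=11  [Q]
∂1: piv[be,bg,bh,bs,bt,bu,bx,bz] rk=8  ker:eg,eh,es,et,eu,ex,ez,gh,gs,gt,gu,gx,gz,hs,ht,hu,hx,su,sx,tu,tx,tz,ux,uz,xz
∂2: piv[bgt,bgu,bgx,bgz,btu,bxz,egs,egu,egx,ehs,ehu,esu,esx,eux,euz,exz,ghs,gtx,gtz,hsx,htu] rk=21  ker:gsu,gsx,gtu,gux,guz,gxz,hsu,hux,sux,tux,tuz,txz,uxz
∂3: piv[egsu,egsx,egux,esux,gtux,gtuz,gtxz,guxz,hsux] rk=9  ker:gsux,tuxz
∂1c = 0
c vs im∂2: reduces to 0 ⇒ boundary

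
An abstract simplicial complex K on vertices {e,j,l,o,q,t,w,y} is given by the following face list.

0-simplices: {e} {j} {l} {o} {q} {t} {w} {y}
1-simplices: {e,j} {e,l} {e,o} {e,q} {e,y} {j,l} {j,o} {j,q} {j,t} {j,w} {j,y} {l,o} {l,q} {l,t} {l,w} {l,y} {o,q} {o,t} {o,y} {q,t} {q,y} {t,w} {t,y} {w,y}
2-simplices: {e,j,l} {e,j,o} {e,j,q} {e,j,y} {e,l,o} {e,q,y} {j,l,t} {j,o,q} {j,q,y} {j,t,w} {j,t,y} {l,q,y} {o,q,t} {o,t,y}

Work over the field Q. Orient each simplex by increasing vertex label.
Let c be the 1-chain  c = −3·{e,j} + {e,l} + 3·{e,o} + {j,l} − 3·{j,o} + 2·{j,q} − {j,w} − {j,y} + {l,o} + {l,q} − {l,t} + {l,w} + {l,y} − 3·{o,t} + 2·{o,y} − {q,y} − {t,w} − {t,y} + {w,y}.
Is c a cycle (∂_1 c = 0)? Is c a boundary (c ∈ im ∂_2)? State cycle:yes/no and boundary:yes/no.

n_0=8 n_1=24 n_2=14  [Q]
∂1: piv[ej,el,eo,eq,ey,jt,jw] rk=7  ker:jl,jo,jq,jy,lo,lq,lt,lw,ly,oq,ot,oy,qt,qy,tw,ty,wy
∂2: piv[ejl,ejo,ejq,ejy,elo,eqy,jlt,joq,jtw,jty,lqy,oqt,oty] rk=13  ker:jqy
∂1c = −{e} − {j} − {l} + 2·{o} + 4·{q} − 2·{t} − 2·{w} + {y}

cycle:no boundary:no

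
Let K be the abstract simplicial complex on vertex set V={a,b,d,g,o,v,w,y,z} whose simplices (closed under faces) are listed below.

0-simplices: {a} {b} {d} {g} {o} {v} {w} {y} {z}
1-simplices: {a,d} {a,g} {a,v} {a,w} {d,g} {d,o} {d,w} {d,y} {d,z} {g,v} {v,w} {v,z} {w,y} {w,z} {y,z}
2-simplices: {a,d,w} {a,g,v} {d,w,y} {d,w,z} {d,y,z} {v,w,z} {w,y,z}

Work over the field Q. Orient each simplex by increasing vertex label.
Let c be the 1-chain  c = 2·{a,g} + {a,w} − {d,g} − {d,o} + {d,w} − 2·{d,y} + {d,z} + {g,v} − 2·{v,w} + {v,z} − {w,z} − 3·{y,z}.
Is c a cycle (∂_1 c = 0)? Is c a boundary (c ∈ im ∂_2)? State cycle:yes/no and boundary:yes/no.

n_0=9 n_1=15 n_2=7  [Q]
∂1: piv[ad,ag,av,aw,do,dy,dz] rk=7  ker:dg,dw,gv,vw,vz,wy,wz,yz
∂2: piv[adw,agv,dwy,dwz,dyz,vwz] rk=6  ker:wyz
∂1c = −3·{a} + 2·{d} − {o} + 2·{v} + {w} + {y} − 2·{z}

cycle:no boundary:no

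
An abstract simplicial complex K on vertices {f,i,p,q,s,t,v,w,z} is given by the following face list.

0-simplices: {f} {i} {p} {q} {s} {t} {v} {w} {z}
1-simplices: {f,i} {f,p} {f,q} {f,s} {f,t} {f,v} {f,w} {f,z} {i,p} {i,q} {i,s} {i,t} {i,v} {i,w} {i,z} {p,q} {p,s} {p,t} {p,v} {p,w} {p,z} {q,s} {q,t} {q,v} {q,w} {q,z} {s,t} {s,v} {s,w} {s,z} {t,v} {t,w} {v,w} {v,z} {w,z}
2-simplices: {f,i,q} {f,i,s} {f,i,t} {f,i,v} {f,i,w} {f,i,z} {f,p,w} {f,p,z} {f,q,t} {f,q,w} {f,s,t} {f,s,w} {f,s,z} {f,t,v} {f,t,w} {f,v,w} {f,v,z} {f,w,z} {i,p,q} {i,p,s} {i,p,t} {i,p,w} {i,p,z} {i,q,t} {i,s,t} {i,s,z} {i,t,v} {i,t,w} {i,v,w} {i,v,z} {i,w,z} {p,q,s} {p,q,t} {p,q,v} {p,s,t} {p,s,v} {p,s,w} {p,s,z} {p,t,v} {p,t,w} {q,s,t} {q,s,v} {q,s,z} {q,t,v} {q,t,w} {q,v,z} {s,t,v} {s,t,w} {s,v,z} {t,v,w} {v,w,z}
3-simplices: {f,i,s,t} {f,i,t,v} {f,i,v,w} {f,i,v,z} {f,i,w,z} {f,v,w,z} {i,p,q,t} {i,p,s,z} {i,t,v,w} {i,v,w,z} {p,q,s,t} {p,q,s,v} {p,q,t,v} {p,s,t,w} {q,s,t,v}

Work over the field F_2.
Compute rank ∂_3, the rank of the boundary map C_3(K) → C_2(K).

n_0=9 n_1=35 n_2=51 n_3=15  [Z2]
∂1: piv[fi,fp,fq,fs,ft,fv,fw,fz] rk=8  ker:ip,iq,is,it,iv,iw,iz,pq,ps,pt,pv,pw,pz,qs,qt,qv,qw,qz,st,sv,sw,sz,tv,tw,vw,vz,wz
∂2: piv[fiq,fis,fit,fiv,fiw,fiz,fpw,fpz,fqt,fqw,fst,fsw,fsz,ftv,ftw,fvw,fvz,fwz,ipq,ips,ipt,ipw,pqs,pqv,psv,ptv,qsz] rk=27  ker:ipz,iqt,ist,isz,itv,itw,ivw,ivz,iwz,pqt,pst,psw,psz,ptw,qst,qsv,qtv,qtw,qvz,stv,stw,svz,tvw,vwz
∂3: piv[fist,fitv,fivw,fivz,fiwz,fvwz,ipqt,ipsz,itvw,pqst,pqsv,pqtv,pstw,qstv] rk=14  ker:ivwz
rk∂_3=14

rank∂_3=14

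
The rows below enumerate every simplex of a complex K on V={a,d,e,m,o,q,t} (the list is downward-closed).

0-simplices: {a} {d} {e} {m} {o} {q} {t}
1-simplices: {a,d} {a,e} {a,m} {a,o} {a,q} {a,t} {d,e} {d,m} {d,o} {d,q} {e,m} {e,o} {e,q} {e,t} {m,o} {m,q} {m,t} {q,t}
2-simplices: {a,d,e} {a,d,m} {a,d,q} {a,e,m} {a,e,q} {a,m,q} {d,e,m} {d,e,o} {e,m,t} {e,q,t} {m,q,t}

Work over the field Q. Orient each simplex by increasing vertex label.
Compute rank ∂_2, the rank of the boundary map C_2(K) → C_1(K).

n_0=7 n_1=18 n_2=11  [Q]
∂1: piv[ad,ae,am,ao,aq,at] rk=6  ker:de,dm,do,dq,em,eo,eq,et,mo,mq,mt,qt
∂2: piv[ade,adm,adq,aem,aeq,amq,deo,emt,eqt] rk=9  ker:dem,mqt
rk∂_2=9

rank∂_2=9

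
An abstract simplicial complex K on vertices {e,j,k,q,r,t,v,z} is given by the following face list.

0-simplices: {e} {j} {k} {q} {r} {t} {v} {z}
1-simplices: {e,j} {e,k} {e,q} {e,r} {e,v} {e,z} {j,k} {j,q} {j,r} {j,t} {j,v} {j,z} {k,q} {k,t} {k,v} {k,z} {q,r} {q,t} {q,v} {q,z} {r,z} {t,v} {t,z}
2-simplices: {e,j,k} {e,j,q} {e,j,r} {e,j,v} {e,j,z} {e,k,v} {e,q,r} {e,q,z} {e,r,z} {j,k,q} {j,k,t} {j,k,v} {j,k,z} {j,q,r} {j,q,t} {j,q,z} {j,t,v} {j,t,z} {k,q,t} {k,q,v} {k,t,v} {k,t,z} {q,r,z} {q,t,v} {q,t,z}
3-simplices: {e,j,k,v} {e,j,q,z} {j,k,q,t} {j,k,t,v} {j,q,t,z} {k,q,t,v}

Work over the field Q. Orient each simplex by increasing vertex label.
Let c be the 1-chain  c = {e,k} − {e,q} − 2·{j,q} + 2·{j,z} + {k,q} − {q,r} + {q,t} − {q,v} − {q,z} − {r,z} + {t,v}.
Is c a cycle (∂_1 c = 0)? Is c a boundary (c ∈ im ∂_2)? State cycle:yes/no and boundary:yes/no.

cycle:yes boundary:yes

n_0=8 n_1=23 n_2=25 n_3=6  [Q]
∂1: piv[ej,ek,eq,er,ev,ez,jt] rk=7  ker:jk,jq,jr,jv,jz,kq,kt,kv,kz,qr,qt,qv,qz,rz,tv,tz
∂2: piv[ejk,ejq,ejr,ejv,ejz,ekv,eqr,eqz,erz,jkq,jkt,jkz,jqt,jtv,jtz,kqv] rk=16  ker:jkv,jqr,jqz,kqt,ktv,ktz,qrz,qtv,qtz
∂3: piv[ejkv,ejqz,jkqt,jktv,jqtz,kqtv] rk=6
∂1c = 0
c vs im∂2: reduces to 0 ⇒ boundary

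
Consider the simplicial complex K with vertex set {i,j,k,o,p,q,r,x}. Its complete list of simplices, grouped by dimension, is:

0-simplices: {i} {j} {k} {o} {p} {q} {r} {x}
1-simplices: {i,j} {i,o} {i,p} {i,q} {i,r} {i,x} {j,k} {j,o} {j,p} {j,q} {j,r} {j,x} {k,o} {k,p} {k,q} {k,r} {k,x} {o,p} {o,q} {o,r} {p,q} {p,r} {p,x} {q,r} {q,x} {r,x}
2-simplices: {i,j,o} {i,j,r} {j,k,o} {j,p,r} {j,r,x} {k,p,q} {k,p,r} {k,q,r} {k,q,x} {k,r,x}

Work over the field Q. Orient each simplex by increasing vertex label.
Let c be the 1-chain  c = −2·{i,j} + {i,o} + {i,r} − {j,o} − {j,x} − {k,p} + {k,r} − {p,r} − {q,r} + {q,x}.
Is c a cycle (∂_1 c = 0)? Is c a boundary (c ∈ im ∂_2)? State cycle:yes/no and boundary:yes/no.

n_0=8 n_1=26 n_2=10  [Q]
∂1: piv[ij,io,ip,iq,ir,ix,jk] rk=7  ker:jo,jp,jq,jr,jx,ko,kp,kq,kr,kx,op,oq,or,pq,pr,px,qr,qx,rx
∂2: piv[ijo,ijr,jko,jpr,jrx,kpq,kpr,kqr,kqx,krx] rk=10
∂1c = 0
c vs im∂2: reduces to 0 ⇒ boundary

cycle:yes boundary:yes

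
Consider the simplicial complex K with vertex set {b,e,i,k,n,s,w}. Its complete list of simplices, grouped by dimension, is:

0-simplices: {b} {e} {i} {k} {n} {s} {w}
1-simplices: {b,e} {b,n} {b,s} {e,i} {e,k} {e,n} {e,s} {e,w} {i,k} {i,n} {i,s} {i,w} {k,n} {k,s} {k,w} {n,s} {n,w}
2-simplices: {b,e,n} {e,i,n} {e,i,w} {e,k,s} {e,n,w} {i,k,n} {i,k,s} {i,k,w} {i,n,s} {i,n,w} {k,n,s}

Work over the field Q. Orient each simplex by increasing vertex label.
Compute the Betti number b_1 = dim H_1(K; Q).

n_0=7 n_1=17 n_2=11  [Q]
∂1: piv[be,bn,bs,ei,ek,ew] rk=6  ker:en,es,ik,in,is,iw,kn,ks,kw,ns,nw
∂2: piv[ben,ein,eiw,eks,enw,ikn,iks,ikw,ins] rk=9  ker:inw,kns
b_1=(17−6)−9=2

b_1=2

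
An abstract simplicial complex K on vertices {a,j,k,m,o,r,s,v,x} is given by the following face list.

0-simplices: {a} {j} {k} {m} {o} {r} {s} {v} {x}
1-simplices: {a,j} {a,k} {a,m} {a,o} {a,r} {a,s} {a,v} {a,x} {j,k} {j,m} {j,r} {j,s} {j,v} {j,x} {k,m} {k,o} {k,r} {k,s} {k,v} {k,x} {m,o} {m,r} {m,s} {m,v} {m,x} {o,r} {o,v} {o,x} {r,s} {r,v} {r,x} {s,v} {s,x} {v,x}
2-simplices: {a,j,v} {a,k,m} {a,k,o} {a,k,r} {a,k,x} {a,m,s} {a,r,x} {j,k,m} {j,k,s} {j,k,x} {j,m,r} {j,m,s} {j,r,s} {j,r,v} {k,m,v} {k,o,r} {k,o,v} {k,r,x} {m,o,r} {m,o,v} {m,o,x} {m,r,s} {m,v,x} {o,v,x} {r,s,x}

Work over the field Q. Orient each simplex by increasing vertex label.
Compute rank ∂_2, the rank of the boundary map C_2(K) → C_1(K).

n_0=9 n_1=34 n_2=25  [Q]
∂1: piv[aj,ak,am,ao,ar,as,av,ax] rk=8  ker:jk,jm,jr,js,jv,jx,km,ko,kr,ks,kv,kx,mo,mr,ms,mv,mx,or,ov,ox,rs,rv,rx,sv,sx,vx
∂2: piv[ajv,akm,ako,akr,akx,ams,arx,jkm,jks,jkx,jmr,jms,jrs,jrv,kmv,kor,kov,mor,mov,mox,mvx,rsx] rk=22  ker:krx,mrs,ovx
rk∂_2=22

rank∂_2=22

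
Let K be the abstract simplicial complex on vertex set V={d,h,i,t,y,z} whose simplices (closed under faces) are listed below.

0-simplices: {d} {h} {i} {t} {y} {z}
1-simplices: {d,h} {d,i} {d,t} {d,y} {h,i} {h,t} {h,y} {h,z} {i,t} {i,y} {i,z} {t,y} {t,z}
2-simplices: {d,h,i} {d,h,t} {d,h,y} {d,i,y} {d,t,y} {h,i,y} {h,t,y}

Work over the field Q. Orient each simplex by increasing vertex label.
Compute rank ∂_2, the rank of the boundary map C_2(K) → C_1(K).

rank∂_2=5

n_0=6 n_1=13 n_2=7  [Q]
∂1: piv[dh,di,dt,dy,hz] rk=5  ker:hi,ht,hy,it,iy,iz,ty,tz
∂2: piv[dhi,dht,dhy,diy,dty] rk=5  ker:hiy,hty
rk∂_2=5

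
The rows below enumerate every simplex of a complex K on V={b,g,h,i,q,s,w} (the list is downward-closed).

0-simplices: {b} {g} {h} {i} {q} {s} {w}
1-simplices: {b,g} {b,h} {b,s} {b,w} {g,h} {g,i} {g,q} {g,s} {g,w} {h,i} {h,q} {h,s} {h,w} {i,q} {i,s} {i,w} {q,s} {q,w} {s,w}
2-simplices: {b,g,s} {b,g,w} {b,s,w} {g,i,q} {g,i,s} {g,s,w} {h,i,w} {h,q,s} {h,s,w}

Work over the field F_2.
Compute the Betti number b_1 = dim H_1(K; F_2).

b_1=5

n_0=7 n_1=19 n_2=9  [Z2]
∂1: piv[bg,bh,bs,bw,gi,gq] rk=6  ker:gh,gs,gw,hi,hq,hs,hw,iq,is,iw,qs,qw,sw
∂2: piv[bgs,bgw,bsw,giq,gis,hiw,hqs,hsw] rk=8  ker:gsw
b_1=(19−6)−8=5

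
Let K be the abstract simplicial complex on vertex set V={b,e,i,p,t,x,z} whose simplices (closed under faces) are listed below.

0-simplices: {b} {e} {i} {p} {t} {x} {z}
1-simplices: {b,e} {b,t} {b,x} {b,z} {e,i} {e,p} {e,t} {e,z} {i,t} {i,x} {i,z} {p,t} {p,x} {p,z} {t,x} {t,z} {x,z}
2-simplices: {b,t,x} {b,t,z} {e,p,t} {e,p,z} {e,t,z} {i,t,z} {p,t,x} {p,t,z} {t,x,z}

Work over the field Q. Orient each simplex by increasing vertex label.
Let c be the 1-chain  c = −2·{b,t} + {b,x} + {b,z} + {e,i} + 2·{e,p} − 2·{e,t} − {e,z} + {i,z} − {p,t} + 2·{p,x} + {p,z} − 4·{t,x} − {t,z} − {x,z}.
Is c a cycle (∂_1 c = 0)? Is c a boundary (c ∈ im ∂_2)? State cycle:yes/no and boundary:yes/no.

cycle:yes boundary:no

n_0=7 n_1=17 n_2=9  [Q]
∂1: piv[be,bt,bx,bz,ei,ep] rk=6  ker:et,ez,it,ix,iz,pt,px,pz,tx,tz,xz
∂2: piv[btx,btz,ept,epz,etz,itz,ptx,txz] rk=8  ker:ptz
∂1c = 0
c vs im∂2: residual ≠ 0 ⇒ not boundary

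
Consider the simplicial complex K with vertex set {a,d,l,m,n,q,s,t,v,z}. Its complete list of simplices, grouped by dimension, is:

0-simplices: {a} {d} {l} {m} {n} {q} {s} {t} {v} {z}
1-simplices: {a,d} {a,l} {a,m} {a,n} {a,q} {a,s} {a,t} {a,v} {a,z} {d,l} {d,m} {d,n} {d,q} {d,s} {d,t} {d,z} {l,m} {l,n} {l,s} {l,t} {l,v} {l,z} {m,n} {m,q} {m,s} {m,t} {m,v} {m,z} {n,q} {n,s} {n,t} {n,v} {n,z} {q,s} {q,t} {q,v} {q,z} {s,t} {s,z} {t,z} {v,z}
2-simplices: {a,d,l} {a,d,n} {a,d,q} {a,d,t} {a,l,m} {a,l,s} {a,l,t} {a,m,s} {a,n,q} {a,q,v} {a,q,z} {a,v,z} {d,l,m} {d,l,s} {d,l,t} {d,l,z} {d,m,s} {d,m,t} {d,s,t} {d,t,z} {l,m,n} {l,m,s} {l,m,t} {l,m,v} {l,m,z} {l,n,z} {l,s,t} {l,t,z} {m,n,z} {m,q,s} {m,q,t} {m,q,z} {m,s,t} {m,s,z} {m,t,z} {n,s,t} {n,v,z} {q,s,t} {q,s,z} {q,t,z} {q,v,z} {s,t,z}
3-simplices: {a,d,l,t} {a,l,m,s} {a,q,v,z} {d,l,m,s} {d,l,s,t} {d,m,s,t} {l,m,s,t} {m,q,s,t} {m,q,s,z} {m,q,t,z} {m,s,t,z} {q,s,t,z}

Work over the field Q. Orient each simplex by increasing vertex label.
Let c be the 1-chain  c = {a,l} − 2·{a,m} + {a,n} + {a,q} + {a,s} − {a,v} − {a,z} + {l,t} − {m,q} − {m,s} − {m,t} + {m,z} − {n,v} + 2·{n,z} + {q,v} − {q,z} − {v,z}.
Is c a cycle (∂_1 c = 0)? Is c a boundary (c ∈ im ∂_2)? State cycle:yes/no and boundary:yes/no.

n_0=10 n_1=41 n_2=42 n_3=12  [Q]
∂1: piv[ad,al,am,an,aq,as,at,av,az] rk=9  ker:dl,dm,dn,dq,ds,dt,dz,lm,ln,ls,lt,lv,lz,mn,mq,ms,mt,mv,mz,nq,ns,nt,nv,nz,qs,qt,qv,qz,st,sz,tz,vz
∂2: piv[adl,adn,adq,adt,alm,als,alt,ams,anq,aqv,aqz,avz,dlm,dls,dlz,dmt,dst,dtz,lmn,lmv,lmz,lnz,mqs,mqt,mqz,msz,nst,nvz] rk=28  ker:dlt,dms,lms,lmt,lst,ltz,mnz,mst,mtz,qst,qsz,qtz,qvz,stz
∂3: piv[adlt,alms,aqvz,dlms,dlst,dmst,lmst,mqst,mqsz,mqtz,mstz] rk=11  ker:qstz
∂1c = 0
c vs im∂2: residual ≠ 0 ⇒ not boundary

cycle:yes boundary:no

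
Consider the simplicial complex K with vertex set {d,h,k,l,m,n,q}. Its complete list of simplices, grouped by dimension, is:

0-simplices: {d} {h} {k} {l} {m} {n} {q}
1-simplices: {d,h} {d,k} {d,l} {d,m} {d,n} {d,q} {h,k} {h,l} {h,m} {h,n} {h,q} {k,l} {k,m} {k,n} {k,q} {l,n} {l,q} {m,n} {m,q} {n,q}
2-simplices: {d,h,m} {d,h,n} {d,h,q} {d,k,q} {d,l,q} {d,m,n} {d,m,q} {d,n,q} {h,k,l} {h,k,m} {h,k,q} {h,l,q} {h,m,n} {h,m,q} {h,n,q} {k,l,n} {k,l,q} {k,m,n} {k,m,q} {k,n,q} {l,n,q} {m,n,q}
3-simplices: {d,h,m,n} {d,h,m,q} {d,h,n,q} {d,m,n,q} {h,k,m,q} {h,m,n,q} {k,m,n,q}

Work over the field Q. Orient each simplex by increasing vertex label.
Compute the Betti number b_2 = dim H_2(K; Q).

n_0=7 n_1=20 n_2=22 n_3=7  [Q]
∂1: piv[dh,dk,dl,dm,dn,dq] rk=6  ker:hk,hl,hm,hn,hq,kl,km,kn,kq,ln,lq,mn,mq,nq
∂2: piv[dhm,dhn,dhq,dkq,dlq,dmn,dmq,dnq,hkl,hkm,hkq,hlq,kln,kmn] rk=14  ker:hmn,hmq,hnq,klq,kmq,knq,lnq,mnq
∂3: piv[dhmn,dhmq,dhnq,dmnq,hkmq,kmnq] rk=6  ker:hmnq
b_2=(22−14)−6=2

b_2=2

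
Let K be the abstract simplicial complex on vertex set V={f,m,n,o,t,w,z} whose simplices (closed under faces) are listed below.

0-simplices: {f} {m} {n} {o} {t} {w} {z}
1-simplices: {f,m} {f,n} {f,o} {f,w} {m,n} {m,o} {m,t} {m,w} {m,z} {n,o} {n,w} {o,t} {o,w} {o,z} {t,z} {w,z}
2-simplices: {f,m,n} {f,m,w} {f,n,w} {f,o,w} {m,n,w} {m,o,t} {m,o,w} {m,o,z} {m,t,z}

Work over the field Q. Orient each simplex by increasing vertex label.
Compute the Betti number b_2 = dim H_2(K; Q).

n_0=7 n_1=16 n_2=9  [Q]
∂1: piv[fm,fn,fo,fw,mt,mz] rk=6  ker:mn,mo,mw,no,nw,ot,ow,oz,tz,wz
∂2: piv[fmn,fmw,fnw,fow,mot,mow,moz,mtz] rk=8  ker:mnw
b_2=(9−8)−0=1

b_2=1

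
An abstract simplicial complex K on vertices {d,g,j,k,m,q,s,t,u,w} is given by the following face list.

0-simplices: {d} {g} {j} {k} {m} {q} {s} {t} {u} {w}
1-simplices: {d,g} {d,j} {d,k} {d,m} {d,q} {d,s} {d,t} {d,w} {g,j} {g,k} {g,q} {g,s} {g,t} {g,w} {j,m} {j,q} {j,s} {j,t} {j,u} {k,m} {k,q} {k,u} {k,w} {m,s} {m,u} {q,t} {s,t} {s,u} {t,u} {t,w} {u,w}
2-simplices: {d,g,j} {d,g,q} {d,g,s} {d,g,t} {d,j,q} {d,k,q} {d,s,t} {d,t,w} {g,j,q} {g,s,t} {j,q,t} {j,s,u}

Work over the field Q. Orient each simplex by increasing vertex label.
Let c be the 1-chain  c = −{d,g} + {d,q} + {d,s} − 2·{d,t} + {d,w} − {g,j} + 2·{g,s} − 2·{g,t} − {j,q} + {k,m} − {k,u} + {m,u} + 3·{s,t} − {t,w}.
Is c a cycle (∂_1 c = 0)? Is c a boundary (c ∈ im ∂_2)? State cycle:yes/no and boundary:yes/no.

n_0=10 n_1=31 n_2=12  [Q]
∂1: piv[dg,dj,dk,dm,dq,ds,dt,dw,ju] rk=9  ker:gj,gk,gq,gs,gt,gw,jm,jq,js,jt,km,kq,ku,kw,ms,mu,qt,st,su,tu,tw,uw
∂2: piv[dgj,dgq,dgs,dgt,djq,dkq,dst,dtw,jqt,jsu] rk=10  ker:gjq,gst
∂1c = 0
c vs im∂2: residual ≠ 0 ⇒ not boundary

cycle:yes boundary:no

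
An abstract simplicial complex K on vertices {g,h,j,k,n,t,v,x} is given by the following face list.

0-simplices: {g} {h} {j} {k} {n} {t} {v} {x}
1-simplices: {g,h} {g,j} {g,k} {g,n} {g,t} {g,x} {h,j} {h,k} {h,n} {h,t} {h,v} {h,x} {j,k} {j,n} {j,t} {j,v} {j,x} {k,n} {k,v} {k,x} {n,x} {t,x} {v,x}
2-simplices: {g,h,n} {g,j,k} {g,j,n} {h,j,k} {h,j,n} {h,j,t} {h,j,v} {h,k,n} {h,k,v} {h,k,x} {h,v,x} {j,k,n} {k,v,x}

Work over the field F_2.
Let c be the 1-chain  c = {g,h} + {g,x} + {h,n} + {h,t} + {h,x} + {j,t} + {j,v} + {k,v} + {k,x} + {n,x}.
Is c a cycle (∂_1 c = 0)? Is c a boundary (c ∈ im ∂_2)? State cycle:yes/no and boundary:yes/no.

n_0=8 n_1=23 n_2=13  [Z2]
∂1: piv[gh,gj,gk,gn,gt,gx,hv] rk=7  ker:hj,hk,hn,ht,hx,jk,jn,jt,jv,jx,kn,kv,kx,nx,tx,vx
∂2: piv[ghn,gjk,gjn,hjk,hjn,hjt,hjv,hkn,hkv,hkx,hvx] rk=11  ker:jkn,kvx
∂1c = 0
c vs im∂2: residual ≠ 0 ⇒ not boundary

cycle:yes boundary:no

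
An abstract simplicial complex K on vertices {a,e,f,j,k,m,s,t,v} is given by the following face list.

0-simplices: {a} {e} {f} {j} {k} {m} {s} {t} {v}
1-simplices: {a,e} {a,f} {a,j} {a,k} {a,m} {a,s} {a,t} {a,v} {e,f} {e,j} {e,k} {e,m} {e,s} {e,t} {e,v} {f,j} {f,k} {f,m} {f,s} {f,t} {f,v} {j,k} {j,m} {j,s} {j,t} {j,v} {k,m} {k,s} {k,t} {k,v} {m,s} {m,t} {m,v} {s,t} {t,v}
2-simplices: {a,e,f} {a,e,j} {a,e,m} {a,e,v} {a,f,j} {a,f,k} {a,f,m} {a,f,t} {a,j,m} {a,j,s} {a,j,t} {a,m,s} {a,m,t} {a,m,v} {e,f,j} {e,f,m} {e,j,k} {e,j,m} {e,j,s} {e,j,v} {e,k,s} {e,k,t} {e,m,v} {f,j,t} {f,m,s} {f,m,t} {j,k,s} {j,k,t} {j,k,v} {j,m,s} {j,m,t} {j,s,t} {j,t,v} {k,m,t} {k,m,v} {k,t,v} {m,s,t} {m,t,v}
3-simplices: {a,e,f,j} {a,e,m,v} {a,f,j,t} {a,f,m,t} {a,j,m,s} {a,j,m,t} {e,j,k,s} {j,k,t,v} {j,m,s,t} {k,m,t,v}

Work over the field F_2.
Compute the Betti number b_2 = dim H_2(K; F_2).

b_2=3

n_0=9 n_1=35 n_2=38 n_3=10  [Z2]
∂1: piv[ae,af,aj,ak,am,as,at,av] rk=8  ker:ef,ej,ek,em,es,et,ev,fj,fk,fm,fs,ft,fv,jk,jm,js,jt,jv,km,ks,kt,kv,ms,mt,mv,st,tv
∂2: piv[aef,aej,aem,aev,afj,afk,afm,aft,ajm,ajs,ajt,ams,amt,amv,ejk,ejs,ejv,eks,ekt,fms,jkt,jkv,jst,jtv,kmt] rk=25  ker:efj,efm,ejm,emv,fjt,fmt,jks,jms,jmt,kmv,ktv,mst,mtv
∂3: piv[aefj,aemv,afjt,afmt,ajms,ajmt,ejks,jktv,jmst,kmtv] rk=10
b_2=(38−25)−10=3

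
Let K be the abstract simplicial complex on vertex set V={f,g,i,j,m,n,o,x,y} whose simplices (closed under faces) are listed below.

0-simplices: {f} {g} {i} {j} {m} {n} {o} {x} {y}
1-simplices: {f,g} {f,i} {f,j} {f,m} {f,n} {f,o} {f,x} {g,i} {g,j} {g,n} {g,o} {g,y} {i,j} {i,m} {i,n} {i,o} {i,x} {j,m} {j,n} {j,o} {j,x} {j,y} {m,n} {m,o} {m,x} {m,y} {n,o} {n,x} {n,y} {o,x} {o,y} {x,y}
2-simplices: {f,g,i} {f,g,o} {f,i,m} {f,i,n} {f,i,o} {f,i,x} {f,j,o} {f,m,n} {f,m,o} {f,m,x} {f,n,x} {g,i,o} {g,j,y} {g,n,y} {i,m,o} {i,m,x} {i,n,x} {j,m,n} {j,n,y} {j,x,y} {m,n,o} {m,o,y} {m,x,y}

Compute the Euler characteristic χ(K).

n_0=9 n_1=32 n_2=23
χ=+9−32+23=0

χ(K)=0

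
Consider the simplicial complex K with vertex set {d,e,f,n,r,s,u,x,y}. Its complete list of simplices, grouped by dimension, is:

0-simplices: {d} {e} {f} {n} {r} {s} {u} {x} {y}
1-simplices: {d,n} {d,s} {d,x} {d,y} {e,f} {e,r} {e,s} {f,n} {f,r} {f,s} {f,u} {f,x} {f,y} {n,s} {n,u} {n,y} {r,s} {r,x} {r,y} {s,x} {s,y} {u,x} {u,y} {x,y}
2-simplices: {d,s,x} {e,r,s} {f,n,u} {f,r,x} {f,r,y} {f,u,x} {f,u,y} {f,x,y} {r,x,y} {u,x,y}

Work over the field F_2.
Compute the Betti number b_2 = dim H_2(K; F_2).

b_2=2

n_0=9 n_1=24 n_2=10  [Z2]
∂1: piv[dn,ds,dx,dy,ef,er,es,fu] rk=8  ker:fn,fr,fs,fx,fy,ns,nu,ny,rs,rx,ry,sx,sy,ux,uy,xy
∂2: piv[dsx,ers,fnu,frx,fry,fux,fuy,fxy] rk=8  ker:rxy,uxy
b_2=(10−8)−0=2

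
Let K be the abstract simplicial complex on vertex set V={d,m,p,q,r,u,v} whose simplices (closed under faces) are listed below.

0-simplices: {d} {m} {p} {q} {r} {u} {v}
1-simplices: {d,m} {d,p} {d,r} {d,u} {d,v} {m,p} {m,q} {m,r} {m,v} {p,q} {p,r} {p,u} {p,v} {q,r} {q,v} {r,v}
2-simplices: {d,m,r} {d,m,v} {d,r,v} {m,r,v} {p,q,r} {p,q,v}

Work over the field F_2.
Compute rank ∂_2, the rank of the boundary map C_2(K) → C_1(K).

rank∂_2=5

n_0=7 n_1=16 n_2=6  [Z2]
∂1: piv[dm,dp,dr,du,dv,mq] rk=6  ker:mp,mr,mv,pq,pr,pu,pv,qr,qv,rv
∂2: piv[dmr,dmv,drv,pqr,pqv] rk=5  ker:mrv
rk∂_2=5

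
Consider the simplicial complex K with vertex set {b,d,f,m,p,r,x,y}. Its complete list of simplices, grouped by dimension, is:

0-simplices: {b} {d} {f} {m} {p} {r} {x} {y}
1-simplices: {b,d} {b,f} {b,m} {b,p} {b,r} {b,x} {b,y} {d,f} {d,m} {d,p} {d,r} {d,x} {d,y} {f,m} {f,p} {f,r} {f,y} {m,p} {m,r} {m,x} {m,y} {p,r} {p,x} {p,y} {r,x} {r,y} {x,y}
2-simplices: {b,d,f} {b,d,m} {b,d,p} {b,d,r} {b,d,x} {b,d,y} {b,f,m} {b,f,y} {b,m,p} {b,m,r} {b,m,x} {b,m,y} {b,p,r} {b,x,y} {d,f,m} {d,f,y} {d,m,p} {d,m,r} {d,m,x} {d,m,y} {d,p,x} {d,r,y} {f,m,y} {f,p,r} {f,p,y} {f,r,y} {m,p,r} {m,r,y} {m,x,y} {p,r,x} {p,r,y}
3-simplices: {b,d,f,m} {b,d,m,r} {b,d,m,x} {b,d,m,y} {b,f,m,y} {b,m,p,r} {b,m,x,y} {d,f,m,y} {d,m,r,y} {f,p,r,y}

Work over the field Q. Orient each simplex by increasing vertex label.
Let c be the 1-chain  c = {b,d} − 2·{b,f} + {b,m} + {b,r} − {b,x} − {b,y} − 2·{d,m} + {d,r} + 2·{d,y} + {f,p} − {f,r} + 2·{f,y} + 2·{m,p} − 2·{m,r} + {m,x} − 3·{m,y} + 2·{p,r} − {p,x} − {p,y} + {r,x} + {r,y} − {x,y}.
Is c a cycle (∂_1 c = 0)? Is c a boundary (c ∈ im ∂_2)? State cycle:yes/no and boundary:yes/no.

n_0=8 n_1=27 n_2=31 n_3=10  [Q]
∂1: piv[bd,bf,bm,bp,br,bx,by] rk=7  ker:df,dm,dp,dr,dx,dy,fm,fp,fr,fy,mp,mr,mx,my,pr,px,py,rx,ry,xy
∂2: piv[bdf,bdm,bdp,bdr,bdx,bdy,bfm,bfy,bmp,bmr,bmx,bmy,bpr,bxy,dpx,dry,fpr,fpy,fry,prx] rk=20  ker:dfm,dfy,dmp,dmr,dmx,dmy,fmy,mpr,mry,mxy,pry
∂3: piv[bdfm,bdmr,bdmx,bdmy,bfmy,bmpr,bmxy,dfmy,dmry,fpry] rk=10
∂1c = {b} − 4·{f} + {m} + 3·{p} − {r} + {x} − {y}

cycle:no boundary:no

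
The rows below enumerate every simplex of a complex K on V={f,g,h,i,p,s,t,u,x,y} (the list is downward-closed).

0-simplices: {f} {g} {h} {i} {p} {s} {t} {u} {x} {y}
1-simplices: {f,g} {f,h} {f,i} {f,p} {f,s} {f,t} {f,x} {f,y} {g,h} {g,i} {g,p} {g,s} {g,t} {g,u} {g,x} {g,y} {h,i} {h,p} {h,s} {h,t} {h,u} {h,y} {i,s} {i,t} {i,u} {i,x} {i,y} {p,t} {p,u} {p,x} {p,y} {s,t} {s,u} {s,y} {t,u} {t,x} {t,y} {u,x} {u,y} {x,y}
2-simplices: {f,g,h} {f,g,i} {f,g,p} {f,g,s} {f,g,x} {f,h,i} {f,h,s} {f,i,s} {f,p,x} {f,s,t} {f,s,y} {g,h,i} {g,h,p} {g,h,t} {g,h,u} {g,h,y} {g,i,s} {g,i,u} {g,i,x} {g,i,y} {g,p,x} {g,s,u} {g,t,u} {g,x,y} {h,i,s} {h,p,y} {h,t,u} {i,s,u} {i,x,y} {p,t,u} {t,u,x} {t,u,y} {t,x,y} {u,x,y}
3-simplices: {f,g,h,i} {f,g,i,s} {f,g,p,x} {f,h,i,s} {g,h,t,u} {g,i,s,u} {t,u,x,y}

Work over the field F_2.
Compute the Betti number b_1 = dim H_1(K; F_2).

b_1=5

n_0=10 n_1=40 n_2=34 n_3=7  [Z2]
∂1: piv[fg,fh,fi,fp,fs,ft,fx,fy,gu] rk=9  ker:gh,gi,gp,gs,gt,gx,gy,hi,hp,hs,ht,hu,hy,is,it,iu,ix,iy,pt,pu,px,py,st,su,sy,tu,tx,ty,ux,uy,xy
∂2: piv[fgh,fgi,fgp,fgs,fgx,fhi,fhs,fis,fpx,fst,fsy,ghp,ght,ghu,ghy,giu,gix,giy,gsu,gtu,gxy,hpy,ptu,tux,tuy,txy] rk=26  ker:ghi,gis,gpx,his,htu,isu,ixy,uxy
∂3: piv[fghi,fgis,fgpx,fhis,ghtu,gisu,tuxy] rk=7
b_1=(40−9)−26=5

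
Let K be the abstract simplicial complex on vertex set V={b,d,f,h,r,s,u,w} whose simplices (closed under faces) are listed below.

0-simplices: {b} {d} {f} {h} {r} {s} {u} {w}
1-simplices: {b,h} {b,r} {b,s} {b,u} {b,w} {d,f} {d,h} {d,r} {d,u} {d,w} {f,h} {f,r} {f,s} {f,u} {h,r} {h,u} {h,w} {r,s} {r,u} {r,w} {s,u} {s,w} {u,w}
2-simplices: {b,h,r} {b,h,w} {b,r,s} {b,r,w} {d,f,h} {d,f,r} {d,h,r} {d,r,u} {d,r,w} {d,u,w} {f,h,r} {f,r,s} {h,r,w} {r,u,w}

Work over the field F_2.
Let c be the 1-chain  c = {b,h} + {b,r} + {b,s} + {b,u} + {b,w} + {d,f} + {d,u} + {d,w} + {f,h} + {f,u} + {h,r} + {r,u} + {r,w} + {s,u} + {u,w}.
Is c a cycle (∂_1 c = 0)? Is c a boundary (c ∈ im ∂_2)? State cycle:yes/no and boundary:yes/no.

cycle:no boundary:no

n_0=8 n_1=23 n_2=14  [Z2]
∂1: piv[bh,br,bs,bu,bw,df,dh] rk=7  ker:dr,du,dw,fh,fr,fs,fu,hr,hu,hw,rs,ru,rw,su,sw,uw
∂2: piv[bhr,bhw,brs,brw,dfh,dfr,dhr,dru,drw,duw,frs] rk=11  ker:fhr,hrw,ruw
∂1c = {b} + {d} + {f} + {h}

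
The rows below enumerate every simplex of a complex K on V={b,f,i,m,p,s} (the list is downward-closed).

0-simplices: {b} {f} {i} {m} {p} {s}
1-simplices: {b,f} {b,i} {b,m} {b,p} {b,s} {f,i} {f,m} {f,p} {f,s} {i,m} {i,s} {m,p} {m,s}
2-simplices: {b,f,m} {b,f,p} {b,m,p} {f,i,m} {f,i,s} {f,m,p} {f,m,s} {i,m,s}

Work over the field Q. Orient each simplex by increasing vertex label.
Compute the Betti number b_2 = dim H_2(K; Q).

n_0=6 n_1=13 n_2=8  [Q]
∂1: piv[bf,bi,bm,bp,bs] rk=5  ker:fi,fm,fp,fs,im,is,mp,ms
∂2: piv[bfm,bfp,bmp,fim,fis,fms] rk=6  ker:fmp,ims
b_2=(8−6)−0=2

b_2=2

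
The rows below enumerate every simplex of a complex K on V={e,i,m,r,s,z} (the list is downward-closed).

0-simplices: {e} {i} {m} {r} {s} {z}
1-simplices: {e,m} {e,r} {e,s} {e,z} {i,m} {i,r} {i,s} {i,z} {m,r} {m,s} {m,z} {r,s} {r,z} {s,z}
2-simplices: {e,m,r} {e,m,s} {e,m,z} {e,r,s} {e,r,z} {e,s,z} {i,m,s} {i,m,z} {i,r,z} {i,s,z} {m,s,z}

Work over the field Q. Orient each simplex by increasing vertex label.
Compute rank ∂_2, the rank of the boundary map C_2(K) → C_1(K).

n_0=6 n_1=14 n_2=11  [Q]
∂1: piv[em,er,es,ez,im] rk=5  ker:ir,is,iz,mr,ms,mz,rs,rz,sz
∂2: piv[emr,ems,emz,ers,erz,esz,ims,imz,irz] rk=9  ker:isz,msz
rk∂_2=9

rank∂_2=9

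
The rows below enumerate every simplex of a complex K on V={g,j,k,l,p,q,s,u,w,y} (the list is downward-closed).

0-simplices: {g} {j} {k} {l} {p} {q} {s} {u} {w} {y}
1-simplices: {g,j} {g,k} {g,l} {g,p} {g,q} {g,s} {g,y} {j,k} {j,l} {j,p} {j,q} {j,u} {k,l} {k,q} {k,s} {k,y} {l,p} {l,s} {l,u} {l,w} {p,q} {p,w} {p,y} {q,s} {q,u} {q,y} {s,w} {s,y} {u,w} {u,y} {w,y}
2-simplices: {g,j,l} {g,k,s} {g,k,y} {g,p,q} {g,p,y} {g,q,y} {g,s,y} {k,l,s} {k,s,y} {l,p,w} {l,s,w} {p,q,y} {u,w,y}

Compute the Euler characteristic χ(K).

n_0=10 n_1=31 n_2=13
χ=+10−31+13=-8

χ(K)=-8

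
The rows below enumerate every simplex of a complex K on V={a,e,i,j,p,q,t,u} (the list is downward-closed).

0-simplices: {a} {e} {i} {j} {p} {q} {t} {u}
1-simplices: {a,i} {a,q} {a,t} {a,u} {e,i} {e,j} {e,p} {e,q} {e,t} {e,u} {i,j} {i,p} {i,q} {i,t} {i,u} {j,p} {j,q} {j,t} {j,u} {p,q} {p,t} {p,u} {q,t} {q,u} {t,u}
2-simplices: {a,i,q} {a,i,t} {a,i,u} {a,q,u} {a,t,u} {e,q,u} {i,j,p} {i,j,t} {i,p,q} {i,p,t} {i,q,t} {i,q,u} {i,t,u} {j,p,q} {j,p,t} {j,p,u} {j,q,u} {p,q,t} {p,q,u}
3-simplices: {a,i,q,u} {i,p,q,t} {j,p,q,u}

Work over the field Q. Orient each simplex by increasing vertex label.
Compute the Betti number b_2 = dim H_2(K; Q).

n_0=8 n_1=25 n_2=19 n_3=3  [Q]
∂1: piv[ai,aq,at,au,ei,ej,ep] rk=7  ker:eq,et,eu,ij,ip,iq,it,iu,jp,jq,jt,ju,pq,pt,pu,qt,qu,tu
∂2: piv[aiq,ait,aiu,aqu,atu,equ,ijp,ijt,ipq,ipt,iqt,jpq,jpu,jqu] rk=14  ker:iqu,itu,jpt,pqt,pqu
∂3: piv[aiqu,ipqt,jpqu] rk=3
b_2=(19−14)−3=2

b_2=2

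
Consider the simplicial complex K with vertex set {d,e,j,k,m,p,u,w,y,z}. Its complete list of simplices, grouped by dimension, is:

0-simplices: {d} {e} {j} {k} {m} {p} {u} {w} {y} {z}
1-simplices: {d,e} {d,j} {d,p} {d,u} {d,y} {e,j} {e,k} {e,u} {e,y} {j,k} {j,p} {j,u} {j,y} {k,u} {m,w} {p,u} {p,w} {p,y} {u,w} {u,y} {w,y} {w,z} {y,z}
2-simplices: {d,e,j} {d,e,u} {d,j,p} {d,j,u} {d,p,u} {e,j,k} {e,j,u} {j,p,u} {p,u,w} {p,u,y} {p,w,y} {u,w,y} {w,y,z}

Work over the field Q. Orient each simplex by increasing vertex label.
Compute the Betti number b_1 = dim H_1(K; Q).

n_0=10 n_1=23 n_2=13  [Q]
∂1: piv[de,dj,dp,du,dy,ek,mw,pw,wz] rk=9  ker:ej,eu,ey,jk,jp,ju,jy,ku,pu,py,uw,uy,wy,yz
∂2: piv[dej,deu,djp,dju,dpu,ejk,puw,puy,pwy,wyz] rk=10  ker:eju,jpu,uwy
b_1=(23−9)−10=4

b_1=4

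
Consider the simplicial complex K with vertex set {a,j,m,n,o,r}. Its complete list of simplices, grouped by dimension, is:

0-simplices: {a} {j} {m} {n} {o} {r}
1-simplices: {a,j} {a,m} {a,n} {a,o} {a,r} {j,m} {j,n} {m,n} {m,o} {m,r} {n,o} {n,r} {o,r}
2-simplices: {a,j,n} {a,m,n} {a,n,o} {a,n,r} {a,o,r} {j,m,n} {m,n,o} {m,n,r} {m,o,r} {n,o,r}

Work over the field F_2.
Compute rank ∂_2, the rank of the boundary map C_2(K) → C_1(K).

n_0=6 n_1=13 n_2=10  [Z2]
∂1: piv[aj,am,an,ao,ar] rk=5  ker:jm,jn,mn,mo,mr,no,nr,or
∂2: piv[ajn,amn,ano,anr,aor,jmn,mno,mnr] rk=8  ker:mor,nor
rk∂_2=8

rank∂_2=8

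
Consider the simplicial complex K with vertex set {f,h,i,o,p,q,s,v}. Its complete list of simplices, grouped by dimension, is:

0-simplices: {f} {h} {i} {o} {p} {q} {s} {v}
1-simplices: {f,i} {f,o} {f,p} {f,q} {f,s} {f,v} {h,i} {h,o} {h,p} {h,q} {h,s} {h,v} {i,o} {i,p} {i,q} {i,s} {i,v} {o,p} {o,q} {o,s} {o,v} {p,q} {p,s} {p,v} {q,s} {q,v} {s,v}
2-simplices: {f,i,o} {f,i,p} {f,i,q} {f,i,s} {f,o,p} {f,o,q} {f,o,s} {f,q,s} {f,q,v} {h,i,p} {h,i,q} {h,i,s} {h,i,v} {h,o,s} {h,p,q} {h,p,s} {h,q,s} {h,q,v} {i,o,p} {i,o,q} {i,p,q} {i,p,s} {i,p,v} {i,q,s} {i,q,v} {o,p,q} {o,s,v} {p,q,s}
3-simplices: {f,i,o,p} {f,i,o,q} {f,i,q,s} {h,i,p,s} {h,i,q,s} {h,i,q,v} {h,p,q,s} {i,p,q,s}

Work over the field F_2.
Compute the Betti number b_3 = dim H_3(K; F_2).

b_3=0

n_0=8 n_1=27 n_2=28 n_3=8  [Z2]
∂1: piv[fi,fo,fp,fq,fs,fv,hi] rk=7  ker:ho,hp,hq,hs,hv,io,ip,iq,is,iv,op,oq,os,ov,pq,ps,pv,qs,qv,sv
∂2: piv[fio,fip,fiq,fis,fop,foq,fos,fqs,fqv,hip,hiq,his,hiv,hos,hpq,hps,hqv,ipv,osv] rk=19  ker:hqs,iop,ioq,ipq,ips,iqs,iqv,opq,pqs
∂3: piv[fiop,fioq,fiqs,hips,hiqs,hiqv,hpqs,ipqs] rk=8
b_3=(8−8)−0=0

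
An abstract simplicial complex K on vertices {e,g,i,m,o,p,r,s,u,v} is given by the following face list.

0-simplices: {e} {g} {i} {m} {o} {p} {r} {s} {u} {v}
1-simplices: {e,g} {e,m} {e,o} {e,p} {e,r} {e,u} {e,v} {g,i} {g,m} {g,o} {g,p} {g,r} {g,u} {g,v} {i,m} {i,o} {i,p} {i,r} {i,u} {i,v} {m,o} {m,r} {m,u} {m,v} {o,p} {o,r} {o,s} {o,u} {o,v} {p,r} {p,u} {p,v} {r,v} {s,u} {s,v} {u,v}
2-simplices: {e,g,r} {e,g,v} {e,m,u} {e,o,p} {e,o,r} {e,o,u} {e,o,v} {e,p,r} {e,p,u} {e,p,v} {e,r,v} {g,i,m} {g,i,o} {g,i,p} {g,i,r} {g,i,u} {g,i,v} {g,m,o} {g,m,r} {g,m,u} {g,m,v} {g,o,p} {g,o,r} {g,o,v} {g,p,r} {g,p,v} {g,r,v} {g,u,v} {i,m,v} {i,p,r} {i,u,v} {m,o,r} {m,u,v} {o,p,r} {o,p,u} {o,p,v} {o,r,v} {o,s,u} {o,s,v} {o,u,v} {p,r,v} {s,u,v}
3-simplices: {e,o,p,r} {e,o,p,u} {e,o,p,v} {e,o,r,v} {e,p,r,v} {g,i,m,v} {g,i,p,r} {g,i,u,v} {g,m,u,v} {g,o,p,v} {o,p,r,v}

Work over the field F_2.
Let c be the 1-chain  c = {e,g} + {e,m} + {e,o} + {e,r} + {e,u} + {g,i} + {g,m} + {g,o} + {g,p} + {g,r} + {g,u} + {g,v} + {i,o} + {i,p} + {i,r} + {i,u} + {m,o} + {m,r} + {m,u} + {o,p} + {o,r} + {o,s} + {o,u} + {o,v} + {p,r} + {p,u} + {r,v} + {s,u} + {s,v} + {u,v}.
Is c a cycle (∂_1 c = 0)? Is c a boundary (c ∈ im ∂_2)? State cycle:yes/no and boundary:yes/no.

n_0=10 n_1=36 n_2=42 n_3=11  [Z2]
∂1: piv[eg,em,eo,ep,er,eu,ev,gi,os] rk=9  ker:gm,go,gp,gr,gu,gv,im,io,ip,ir,iu,iv,mo,mr,mu,mv,op,or,ou,ov,pr,pu,pv,rv,su,sv,uv
∂2: piv[egr,egv,emu,eop,eor,eou,eov,epr,epu,epv,erv,gim,gio,gip,gir,giu,giv,gmo,gmr,gmu,gmv,gop,gor,guv,osu,osv,ouv] rk=27  ker:gov,gpr,gpv,grv,imv,ipr,iuv,mor,muv,opr,opu,opv,orv,prv,suv
∂3: piv[eopr,eopu,eopv,eorv,eprv,gimv,gipr,giuv,gmuv,gopv] rk=10  ker:oprv
∂1c = {e} + {i} + {m} + {o} + {p} + {r} + {s} + {v}

cycle:no boundary:no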